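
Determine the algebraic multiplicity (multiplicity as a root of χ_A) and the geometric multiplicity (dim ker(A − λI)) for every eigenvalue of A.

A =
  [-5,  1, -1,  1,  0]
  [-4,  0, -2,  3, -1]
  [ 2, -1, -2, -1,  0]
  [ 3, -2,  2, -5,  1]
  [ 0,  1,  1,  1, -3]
λ = -3: alg = 5, geom = 2

Step 1 — factor the characteristic polynomial to read off the algebraic multiplicities:
  χ_A(x) = (x + 3)^5

Step 2 — compute geometric multiplicities via the rank-nullity identity g(λ) = n − rank(A − λI):
  rank(A − (-3)·I) = 3, so dim ker(A − (-3)·I) = n − 3 = 2

Summary:
  λ = -3: algebraic multiplicity = 5, geometric multiplicity = 2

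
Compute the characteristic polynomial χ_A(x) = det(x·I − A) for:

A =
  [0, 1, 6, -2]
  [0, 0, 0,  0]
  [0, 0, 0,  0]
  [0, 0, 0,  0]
x^4

Expanding det(x·I − A) (e.g. by cofactor expansion or by noting that A is similar to its Jordan form J, which has the same characteristic polynomial as A) gives
  χ_A(x) = x^4
which factors as x^4. The eigenvalues (with algebraic multiplicities) are λ = 0 with multiplicity 4.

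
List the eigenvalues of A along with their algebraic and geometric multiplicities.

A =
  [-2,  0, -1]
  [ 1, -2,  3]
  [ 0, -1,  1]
λ = -1: alg = 3, geom = 1

Step 1 — factor the characteristic polynomial to read off the algebraic multiplicities:
  χ_A(x) = (x + 1)^3

Step 2 — compute geometric multiplicities via the rank-nullity identity g(λ) = n − rank(A − λI):
  rank(A − (-1)·I) = 2, so dim ker(A − (-1)·I) = n − 2 = 1

Summary:
  λ = -1: algebraic multiplicity = 3, geometric multiplicity = 1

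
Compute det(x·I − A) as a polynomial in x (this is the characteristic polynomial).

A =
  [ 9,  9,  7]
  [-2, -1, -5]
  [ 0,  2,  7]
x^3 - 15*x^2 + 75*x - 125

Expanding det(x·I − A) (e.g. by cofactor expansion or by noting that A is similar to its Jordan form J, which has the same characteristic polynomial as A) gives
  χ_A(x) = x^3 - 15*x^2 + 75*x - 125
which factors as (x - 5)^3. The eigenvalues (with algebraic multiplicities) are λ = 5 with multiplicity 3.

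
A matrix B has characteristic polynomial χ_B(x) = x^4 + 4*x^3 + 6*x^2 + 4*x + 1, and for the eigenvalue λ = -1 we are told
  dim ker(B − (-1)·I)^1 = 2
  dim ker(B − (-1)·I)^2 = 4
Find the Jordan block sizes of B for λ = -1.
Block sizes for λ = -1: [2, 2]

From the dimensions of kernels of powers, the number of Jordan blocks of size at least j is d_j − d_{j−1} where d_j = dim ker(N^j) (with d_0 = 0). Computing the differences gives [2, 2].
The number of blocks of size exactly k is (#blocks of size ≥ k) − (#blocks of size ≥ k + 1), so the partition is: 2 block(s) of size 2.
In nonincreasing order the block sizes are [2, 2].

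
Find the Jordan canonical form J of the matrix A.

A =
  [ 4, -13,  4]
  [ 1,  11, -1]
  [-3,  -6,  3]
J_3(6)

The characteristic polynomial is
  det(x·I − A) = x^3 - 18*x^2 + 108*x - 216 = (x - 6)^3

Eigenvalues and multiplicities (the geometric multiplicity of λ is n − rank(A − λI), which equals the number of Jordan blocks for λ):
  λ = 6: algebraic multiplicity = 3, geometric multiplicity = 1

Determining the block sizes for each eigenvalue:
  λ = 6: one block (gm = 1), so the single block has size am = 3 → block sizes [3]

Assembling the blocks gives a Jordan form
J =
  [6, 1, 0]
  [0, 6, 1]
  [0, 0, 6]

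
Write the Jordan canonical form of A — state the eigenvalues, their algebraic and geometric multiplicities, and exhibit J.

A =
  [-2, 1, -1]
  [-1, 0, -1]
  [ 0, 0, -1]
J_2(-1) ⊕ J_1(-1)

The characteristic polynomial is
  det(x·I − A) = x^3 + 3*x^2 + 3*x + 1 = (x + 1)^3

Eigenvalues and multiplicities (the geometric multiplicity of λ is n − rank(A − λI), which equals the number of Jordan blocks for λ):
  λ = -1: algebraic multiplicity = 3, geometric multiplicity = 2

Determining the block sizes for each eigenvalue:
  λ = -1: 2 blocks summing to 3 forces exactly one block of size 2 and the rest size 1 → block sizes [2, 1]

Assembling the blocks gives a Jordan form
J =
  [-1,  1,  0]
  [ 0, -1,  0]
  [ 0,  0, -1]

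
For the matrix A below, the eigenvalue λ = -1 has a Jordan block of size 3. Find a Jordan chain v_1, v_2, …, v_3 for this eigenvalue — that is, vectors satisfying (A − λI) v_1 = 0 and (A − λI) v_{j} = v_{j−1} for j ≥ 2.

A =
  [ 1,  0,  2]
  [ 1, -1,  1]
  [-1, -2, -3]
A Jordan chain for λ = -1 of length 3:
v_1 = (2, 1, -2)ᵀ
v_2 = (2, 1, -1)ᵀ
v_3 = (1, 0, 0)ᵀ

Let N = A − (-1)·I. We want v_3 with N^3 v_3 = 0 but N^2 v_3 ≠ 0; then v_{j-1} := N · v_j for j = 3, …, 2.

Pick v_3 = (1, 0, 0)ᵀ.
Then v_2 = N · v_3 = (2, 1, -1)ᵀ.
Then v_1 = N · v_2 = (2, 1, -2)ᵀ.

Sanity check: (A − (-1)·I) v_1 = (0, 0, 0)ᵀ = 0. ✓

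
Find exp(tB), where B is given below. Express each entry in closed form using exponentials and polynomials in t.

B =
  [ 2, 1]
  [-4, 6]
e^{tB} =
  [-2*t*exp(4*t) + exp(4*t), t*exp(4*t)]
  [-4*t*exp(4*t), 2*t*exp(4*t) + exp(4*t)]

Strategy: write B = P · J · P⁻¹ where J is a Jordan canonical form, so e^{tB} = P · e^{tJ} · P⁻¹, and e^{tJ} can be computed block-by-block.

B has Jordan form
J =
  [4, 1]
  [0, 4]
(up to reordering of blocks).

Per-block formulas:
  For a 2×2 Jordan block J_2(4): exp(t · J_2(4)) = e^(4t)·(I + t·N), where N is the 2×2 nilpotent shift.

After assembling e^{tJ} and conjugating by P, we get:

e^{tB} =
  [-2*t*exp(4*t) + exp(4*t), t*exp(4*t)]
  [-4*t*exp(4*t), 2*t*exp(4*t) + exp(4*t)]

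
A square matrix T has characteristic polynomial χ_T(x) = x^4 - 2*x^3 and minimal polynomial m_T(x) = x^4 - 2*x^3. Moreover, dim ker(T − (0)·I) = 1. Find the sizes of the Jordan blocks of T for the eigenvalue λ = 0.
Block sizes for λ = 0: [3]

Step 1 — from the characteristic polynomial, algebraic multiplicity of λ = 0 is 3. From dim ker(T − (0)·I) = 1, there are exactly 1 Jordan blocks for λ = 0.
Step 2 — from the minimal polynomial, the factor (x − 0)^3 tells us the largest block for λ = 0 has size 3.
Step 3 — with total size 3, 1 blocks, and largest block 3, the block sizes (in nonincreasing order) are [3].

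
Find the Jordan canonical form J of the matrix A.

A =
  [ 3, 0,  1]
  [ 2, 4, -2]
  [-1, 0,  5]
J_2(4) ⊕ J_1(4)

The characteristic polynomial is
  det(x·I − A) = x^3 - 12*x^2 + 48*x - 64 = (x - 4)^3

Eigenvalues and multiplicities (the geometric multiplicity of λ is n − rank(A − λI), which equals the number of Jordan blocks for λ):
  λ = 4: algebraic multiplicity = 3, geometric multiplicity = 2

Determining the block sizes for each eigenvalue:
  λ = 4: 2 blocks summing to 3 forces exactly one block of size 2 and the rest size 1 → block sizes [2, 1]

Assembling the blocks gives a Jordan form
J =
  [4, 1, 0]
  [0, 4, 0]
  [0, 0, 4]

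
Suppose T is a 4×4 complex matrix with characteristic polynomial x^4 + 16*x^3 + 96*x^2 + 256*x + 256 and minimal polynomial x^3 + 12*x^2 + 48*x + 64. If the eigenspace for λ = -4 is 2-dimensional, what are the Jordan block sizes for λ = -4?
Block sizes for λ = -4: [3, 1]

Step 1 — from the characteristic polynomial, algebraic multiplicity of λ = -4 is 4. From dim ker(T − (-4)·I) = 2, there are exactly 2 Jordan blocks for λ = -4.
Step 2 — from the minimal polynomial, the factor (x + 4)^3 tells us the largest block for λ = -4 has size 3.
Step 3 — with total size 4, 2 blocks, and largest block 3, the block sizes (in nonincreasing order) are [3, 1].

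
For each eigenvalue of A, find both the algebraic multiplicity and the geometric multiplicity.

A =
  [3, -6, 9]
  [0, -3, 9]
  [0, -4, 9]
λ = 3: alg = 3, geom = 2

Step 1 — factor the characteristic polynomial to read off the algebraic multiplicities:
  χ_A(x) = (x - 3)^3

Step 2 — compute geometric multiplicities via the rank-nullity identity g(λ) = n − rank(A − λI):
  rank(A − (3)·I) = 1, so dim ker(A − (3)·I) = n − 1 = 2

Summary:
  λ = 3: algebraic multiplicity = 3, geometric multiplicity = 2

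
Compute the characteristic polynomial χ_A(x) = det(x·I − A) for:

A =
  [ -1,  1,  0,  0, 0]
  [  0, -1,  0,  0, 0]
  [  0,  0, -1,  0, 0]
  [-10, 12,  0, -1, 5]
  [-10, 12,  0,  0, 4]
x^5 - 10*x^3 - 20*x^2 - 15*x - 4

Expanding det(x·I − A) (e.g. by cofactor expansion or by noting that A is similar to its Jordan form J, which has the same characteristic polynomial as A) gives
  χ_A(x) = x^5 - 10*x^3 - 20*x^2 - 15*x - 4
which factors as (x - 4)*(x + 1)^4. The eigenvalues (with algebraic multiplicities) are λ = -1 with multiplicity 4, λ = 4 with multiplicity 1.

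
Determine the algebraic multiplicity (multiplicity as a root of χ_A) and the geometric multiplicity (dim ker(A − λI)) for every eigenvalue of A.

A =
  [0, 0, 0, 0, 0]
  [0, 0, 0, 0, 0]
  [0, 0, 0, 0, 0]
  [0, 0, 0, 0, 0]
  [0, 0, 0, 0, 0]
λ = 0: alg = 5, geom = 5

Step 1 — factor the characteristic polynomial to read off the algebraic multiplicities:
  χ_A(x) = x^5

Step 2 — compute geometric multiplicities via the rank-nullity identity g(λ) = n − rank(A − λI):
  rank(A − (0)·I) = 0, so dim ker(A − (0)·I) = n − 0 = 5

Summary:
  λ = 0: algebraic multiplicity = 5, geometric multiplicity = 5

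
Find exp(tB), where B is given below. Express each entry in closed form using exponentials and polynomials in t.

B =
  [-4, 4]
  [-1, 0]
e^{tB} =
  [-2*t*exp(-2*t) + exp(-2*t), 4*t*exp(-2*t)]
  [-t*exp(-2*t), 2*t*exp(-2*t) + exp(-2*t)]

Strategy: write B = P · J · P⁻¹ where J is a Jordan canonical form, so e^{tB} = P · e^{tJ} · P⁻¹, and e^{tJ} can be computed block-by-block.

B has Jordan form
J =
  [-2,  1]
  [ 0, -2]
(up to reordering of blocks).

Per-block formulas:
  For a 2×2 Jordan block J_2(-2): exp(t · J_2(-2)) = e^(-2t)·(I + t·N), where N is the 2×2 nilpotent shift.

After assembling e^{tJ} and conjugating by P, we get:

e^{tB} =
  [-2*t*exp(-2*t) + exp(-2*t), 4*t*exp(-2*t)]
  [-t*exp(-2*t), 2*t*exp(-2*t) + exp(-2*t)]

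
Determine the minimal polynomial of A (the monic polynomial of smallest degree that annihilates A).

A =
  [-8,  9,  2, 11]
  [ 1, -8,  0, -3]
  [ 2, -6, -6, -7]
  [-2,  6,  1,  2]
x^3 + 15*x^2 + 75*x + 125

The characteristic polynomial is χ_A(x) = (x + 5)^4, so the eigenvalues are known. The minimal polynomial is
  m_A(x) = Π_λ (x − λ)^{k_λ}
where k_λ is the size of the *largest* Jordan block for λ (equivalently, the smallest k with (A − λI)^k v = 0 for every generalised eigenvector v of λ).

  λ = -5: largest Jordan block has size 3, contributing (x + 5)^3

So m_A(x) = (x + 5)^3 = x^3 + 15*x^2 + 75*x + 125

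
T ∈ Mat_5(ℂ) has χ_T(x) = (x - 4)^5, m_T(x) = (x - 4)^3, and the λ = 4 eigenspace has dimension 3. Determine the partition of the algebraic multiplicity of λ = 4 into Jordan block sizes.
Block sizes for λ = 4: [3, 1, 1]

Step 1 — from the characteristic polynomial, algebraic multiplicity of λ = 4 is 5. From dim ker(T − (4)·I) = 3, there are exactly 3 Jordan blocks for λ = 4.
Step 2 — from the minimal polynomial, the factor (x − 4)^3 tells us the largest block for λ = 4 has size 3.
Step 3 — with total size 5, 3 blocks, and largest block 3, the block sizes (in nonincreasing order) are [3, 1, 1].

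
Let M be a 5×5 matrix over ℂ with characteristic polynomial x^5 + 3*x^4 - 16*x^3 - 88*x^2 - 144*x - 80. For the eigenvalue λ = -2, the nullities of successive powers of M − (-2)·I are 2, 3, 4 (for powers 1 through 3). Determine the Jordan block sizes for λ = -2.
Block sizes for λ = -2: [3, 1]

From the dimensions of kernels of powers, the number of Jordan blocks of size at least j is d_j − d_{j−1} where d_j = dim ker(N^j) (with d_0 = 0). Computing the differences gives [2, 1, 1].
The number of blocks of size exactly k is (#blocks of size ≥ k) − (#blocks of size ≥ k + 1), so the partition is: 1 block(s) of size 1, 1 block(s) of size 3.
In nonincreasing order the block sizes are [3, 1].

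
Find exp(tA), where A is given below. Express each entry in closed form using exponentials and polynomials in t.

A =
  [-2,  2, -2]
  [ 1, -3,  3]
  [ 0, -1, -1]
e^{tA} =
  [t^2*exp(-2*t) + exp(-2*t), 2*t*exp(-2*t), 2*t^2*exp(-2*t) - 2*t*exp(-2*t)]
  [-t^2*exp(-2*t)/2 + t*exp(-2*t), -t*exp(-2*t) + exp(-2*t), -t^2*exp(-2*t) + 3*t*exp(-2*t)]
  [-t^2*exp(-2*t)/2, -t*exp(-2*t), -t^2*exp(-2*t) + t*exp(-2*t) + exp(-2*t)]

Strategy: write A = P · J · P⁻¹ where J is a Jordan canonical form, so e^{tA} = P · e^{tJ} · P⁻¹, and e^{tJ} can be computed block-by-block.

A has Jordan form
J =
  [-2,  1,  0]
  [ 0, -2,  1]
  [ 0,  0, -2]
(up to reordering of blocks).

Per-block formulas:
  For a 3×3 Jordan block J_3(-2): exp(t · J_3(-2)) = e^(-2t)·(I + t·N + (t^2/2)·N^2), where N is the 3×3 nilpotent shift.

After assembling e^{tJ} and conjugating by P, we get:

e^{tA} =
  [t^2*exp(-2*t) + exp(-2*t), 2*t*exp(-2*t), 2*t^2*exp(-2*t) - 2*t*exp(-2*t)]
  [-t^2*exp(-2*t)/2 + t*exp(-2*t), -t*exp(-2*t) + exp(-2*t), -t^2*exp(-2*t) + 3*t*exp(-2*t)]
  [-t^2*exp(-2*t)/2, -t*exp(-2*t), -t^2*exp(-2*t) + t*exp(-2*t) + exp(-2*t)]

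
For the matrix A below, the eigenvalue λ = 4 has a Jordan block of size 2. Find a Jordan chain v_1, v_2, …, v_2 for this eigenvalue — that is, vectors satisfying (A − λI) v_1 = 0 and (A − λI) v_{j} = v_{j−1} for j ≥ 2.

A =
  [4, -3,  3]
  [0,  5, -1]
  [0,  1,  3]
A Jordan chain for λ = 4 of length 2:
v_1 = (-3, 1, 1)ᵀ
v_2 = (0, 1, 0)ᵀ

Let N = A − (4)·I. We want v_2 with N^2 v_2 = 0 but N^1 v_2 ≠ 0; then v_{j-1} := N · v_j for j = 2, …, 2.

Pick v_2 = (0, 1, 0)ᵀ.
Then v_1 = N · v_2 = (-3, 1, 1)ᵀ.

Sanity check: (A − (4)·I) v_1 = (0, 0, 0)ᵀ = 0. ✓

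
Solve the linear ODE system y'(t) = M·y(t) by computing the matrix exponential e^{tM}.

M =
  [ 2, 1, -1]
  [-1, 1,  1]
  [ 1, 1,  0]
e^{tM} =
  [-t^2*exp(t)/2 + t*exp(t) + exp(t), t*exp(t), t^2*exp(t)/2 - t*exp(t)]
  [-t*exp(t), exp(t), t*exp(t)]
  [-t^2*exp(t)/2 + t*exp(t), t*exp(t), t^2*exp(t)/2 - t*exp(t) + exp(t)]

Strategy: write M = P · J · P⁻¹ where J is a Jordan canonical form, so e^{tM} = P · e^{tJ} · P⁻¹, and e^{tJ} can be computed block-by-block.

M has Jordan form
J =
  [1, 1, 0]
  [0, 1, 1]
  [0, 0, 1]
(up to reordering of blocks).

Per-block formulas:
  For a 3×3 Jordan block J_3(1): exp(t · J_3(1)) = e^(1t)·(I + t·N + (t^2/2)·N^2), where N is the 3×3 nilpotent shift.

After assembling e^{tJ} and conjugating by P, we get:

e^{tM} =
  [-t^2*exp(t)/2 + t*exp(t) + exp(t), t*exp(t), t^2*exp(t)/2 - t*exp(t)]
  [-t*exp(t), exp(t), t*exp(t)]
  [-t^2*exp(t)/2 + t*exp(t), t*exp(t), t^2*exp(t)/2 - t*exp(t) + exp(t)]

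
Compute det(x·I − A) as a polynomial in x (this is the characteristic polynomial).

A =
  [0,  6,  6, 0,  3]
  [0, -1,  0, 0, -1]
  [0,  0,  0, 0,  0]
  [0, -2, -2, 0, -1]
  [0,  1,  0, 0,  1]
x^5

Expanding det(x·I − A) (e.g. by cofactor expansion or by noting that A is similar to its Jordan form J, which has the same characteristic polynomial as A) gives
  χ_A(x) = x^5
which factors as x^5. The eigenvalues (with algebraic multiplicities) are λ = 0 with multiplicity 5.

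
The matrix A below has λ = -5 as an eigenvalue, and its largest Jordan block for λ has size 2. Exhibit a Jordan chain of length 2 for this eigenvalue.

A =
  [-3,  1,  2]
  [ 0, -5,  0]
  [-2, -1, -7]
A Jordan chain for λ = -5 of length 2:
v_1 = (2, 0, -2)ᵀ
v_2 = (1, 0, 0)ᵀ

Let N = A − (-5)·I. We want v_2 with N^2 v_2 = 0 but N^1 v_2 ≠ 0; then v_{j-1} := N · v_j for j = 2, …, 2.

Pick v_2 = (1, 0, 0)ᵀ.
Then v_1 = N · v_2 = (2, 0, -2)ᵀ.

Sanity check: (A − (-5)·I) v_1 = (0, 0, 0)ᵀ = 0. ✓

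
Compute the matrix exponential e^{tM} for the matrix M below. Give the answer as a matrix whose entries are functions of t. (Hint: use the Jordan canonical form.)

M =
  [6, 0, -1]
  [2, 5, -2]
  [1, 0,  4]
e^{tM} =
  [t*exp(5*t) + exp(5*t), 0, -t*exp(5*t)]
  [2*t*exp(5*t), exp(5*t), -2*t*exp(5*t)]
  [t*exp(5*t), 0, -t*exp(5*t) + exp(5*t)]

Strategy: write M = P · J · P⁻¹ where J is a Jordan canonical form, so e^{tM} = P · e^{tJ} · P⁻¹, and e^{tJ} can be computed block-by-block.

M has Jordan form
J =
  [5, 1, 0]
  [0, 5, 0]
  [0, 0, 5]
(up to reordering of blocks).

Per-block formulas:
  For a 2×2 Jordan block J_2(5): exp(t · J_2(5)) = e^(5t)·(I + t·N), where N is the 2×2 nilpotent shift.
  For a 1×1 block at λ = 5: exp(t · [5]) = [e^(5t)].

After assembling e^{tJ} and conjugating by P, we get:

e^{tM} =
  [t*exp(5*t) + exp(5*t), 0, -t*exp(5*t)]
  [2*t*exp(5*t), exp(5*t), -2*t*exp(5*t)]
  [t*exp(5*t), 0, -t*exp(5*t) + exp(5*t)]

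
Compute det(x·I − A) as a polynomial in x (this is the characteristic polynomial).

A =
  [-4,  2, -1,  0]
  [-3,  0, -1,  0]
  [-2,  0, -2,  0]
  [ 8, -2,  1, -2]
x^4 + 8*x^3 + 24*x^2 + 32*x + 16

Expanding det(x·I − A) (e.g. by cofactor expansion or by noting that A is similar to its Jordan form J, which has the same characteristic polynomial as A) gives
  χ_A(x) = x^4 + 8*x^3 + 24*x^2 + 32*x + 16
which factors as (x + 2)^4. The eigenvalues (with algebraic multiplicities) are λ = -2 with multiplicity 4.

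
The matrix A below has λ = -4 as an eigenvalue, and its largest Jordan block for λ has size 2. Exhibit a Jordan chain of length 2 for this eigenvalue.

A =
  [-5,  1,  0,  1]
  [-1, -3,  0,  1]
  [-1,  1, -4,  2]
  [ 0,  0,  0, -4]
A Jordan chain for λ = -4 of length 2:
v_1 = (-1, -1, -1, 0)ᵀ
v_2 = (1, 0, 0, 0)ᵀ

Let N = A − (-4)·I. We want v_2 with N^2 v_2 = 0 but N^1 v_2 ≠ 0; then v_{j-1} := N · v_j for j = 2, …, 2.

Pick v_2 = (1, 0, 0, 0)ᵀ.
Then v_1 = N · v_2 = (-1, -1, -1, 0)ᵀ.

Sanity check: (A − (-4)·I) v_1 = (0, 0, 0, 0)ᵀ = 0. ✓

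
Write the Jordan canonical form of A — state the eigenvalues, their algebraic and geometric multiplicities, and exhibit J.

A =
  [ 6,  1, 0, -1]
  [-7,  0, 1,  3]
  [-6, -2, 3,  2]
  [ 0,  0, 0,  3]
J_3(3) ⊕ J_1(3)

The characteristic polynomial is
  det(x·I − A) = x^4 - 12*x^3 + 54*x^2 - 108*x + 81 = (x - 3)^4

Eigenvalues and multiplicities (the geometric multiplicity of λ is n − rank(A − λI), which equals the number of Jordan blocks for λ):
  λ = 3: algebraic multiplicity = 4, geometric multiplicity = 2

Determining the block sizes for each eigenvalue:
  λ = 3: with am = 4 and gm = 2, the partition is not yet determined (e.g. several partitions of 4 into 2 parts exist). Let N = A − (3)·I. Computing rank(N^1) = 2, rank(N^2) = 1, rank(N^3) = 0; the number of blocks of size ≥ j is rank(N^{j−1}) − rank(N^j), giving [2, 1, 1]. So we have 1 block(s) of size 3, 1 block(s) of size 1 → block sizes [3, 1]

Assembling the blocks gives a Jordan form
J =
  [3, 1, 0, 0]
  [0, 3, 1, 0]
  [0, 0, 3, 0]
  [0, 0, 0, 3]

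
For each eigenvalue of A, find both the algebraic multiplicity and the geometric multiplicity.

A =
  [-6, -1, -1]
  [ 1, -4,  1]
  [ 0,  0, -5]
λ = -5: alg = 3, geom = 2

Step 1 — factor the characteristic polynomial to read off the algebraic multiplicities:
  χ_A(x) = (x + 5)^3

Step 2 — compute geometric multiplicities via the rank-nullity identity g(λ) = n − rank(A − λI):
  rank(A − (-5)·I) = 1, so dim ker(A − (-5)·I) = n − 1 = 2

Summary:
  λ = -5: algebraic multiplicity = 3, geometric multiplicity = 2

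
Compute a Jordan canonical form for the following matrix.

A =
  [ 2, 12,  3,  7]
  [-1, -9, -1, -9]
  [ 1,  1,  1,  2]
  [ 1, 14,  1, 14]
J_3(1) ⊕ J_1(5)

The characteristic polynomial is
  det(x·I − A) = x^4 - 8*x^3 + 18*x^2 - 16*x + 5 = (x - 5)*(x - 1)^3

Eigenvalues and multiplicities (the geometric multiplicity of λ is n − rank(A − λI), which equals the number of Jordan blocks for λ):
  λ = 1: algebraic multiplicity = 3, geometric multiplicity = 1
  λ = 5: algebraic multiplicity = 1, geometric multiplicity = 1

Determining the block sizes for each eigenvalue:
  λ = 1: one block (gm = 1), so the single block has size am = 3 → block sizes [3]
  λ = 5: one block (gm = 1), so the single block has size am = 1 → block sizes [1]

Assembling the blocks gives a Jordan form
J =
  [1, 1, 0, 0]
  [0, 1, 1, 0]
  [0, 0, 1, 0]
  [0, 0, 0, 5]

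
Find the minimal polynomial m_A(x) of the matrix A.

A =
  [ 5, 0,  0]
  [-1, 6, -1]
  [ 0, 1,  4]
x^3 - 15*x^2 + 75*x - 125

The characteristic polynomial is χ_A(x) = (x - 5)^3, so the eigenvalues are known. The minimal polynomial is
  m_A(x) = Π_λ (x − λ)^{k_λ}
where k_λ is the size of the *largest* Jordan block for λ (equivalently, the smallest k with (A − λI)^k v = 0 for every generalised eigenvector v of λ).

  λ = 5: largest Jordan block has size 3, contributing (x − 5)^3

So m_A(x) = (x - 5)^3 = x^3 - 15*x^2 + 75*x - 125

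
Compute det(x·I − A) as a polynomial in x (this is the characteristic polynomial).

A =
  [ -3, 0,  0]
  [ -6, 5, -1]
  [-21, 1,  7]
x^3 - 9*x^2 + 108

Expanding det(x·I − A) (e.g. by cofactor expansion or by noting that A is similar to its Jordan form J, which has the same characteristic polynomial as A) gives
  χ_A(x) = x^3 - 9*x^2 + 108
which factors as (x - 6)^2*(x + 3). The eigenvalues (with algebraic multiplicities) are λ = -3 with multiplicity 1, λ = 6 with multiplicity 2.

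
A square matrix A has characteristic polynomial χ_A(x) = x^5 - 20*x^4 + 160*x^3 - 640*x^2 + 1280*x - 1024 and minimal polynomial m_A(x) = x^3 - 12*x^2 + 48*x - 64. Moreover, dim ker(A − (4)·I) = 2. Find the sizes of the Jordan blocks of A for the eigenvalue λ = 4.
Block sizes for λ = 4: [3, 2]

Step 1 — from the characteristic polynomial, algebraic multiplicity of λ = 4 is 5. From dim ker(A − (4)·I) = 2, there are exactly 2 Jordan blocks for λ = 4.
Step 2 — from the minimal polynomial, the factor (x − 4)^3 tells us the largest block for λ = 4 has size 3.
Step 3 — with total size 5, 2 blocks, and largest block 3, the block sizes (in nonincreasing order) are [3, 2].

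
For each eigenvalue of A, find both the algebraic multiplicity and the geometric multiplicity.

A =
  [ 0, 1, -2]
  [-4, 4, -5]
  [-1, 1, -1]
λ = 1: alg = 3, geom = 1

Step 1 — factor the characteristic polynomial to read off the algebraic multiplicities:
  χ_A(x) = (x - 1)^3

Step 2 — compute geometric multiplicities via the rank-nullity identity g(λ) = n − rank(A − λI):
  rank(A − (1)·I) = 2, so dim ker(A − (1)·I) = n − 2 = 1

Summary:
  λ = 1: algebraic multiplicity = 3, geometric multiplicity = 1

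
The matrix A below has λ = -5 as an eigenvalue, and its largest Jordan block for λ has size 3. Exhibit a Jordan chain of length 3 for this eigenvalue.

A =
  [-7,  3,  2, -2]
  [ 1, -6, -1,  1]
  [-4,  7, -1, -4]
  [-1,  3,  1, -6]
A Jordan chain for λ = -5 of length 3:
v_1 = (1, 0, 3, 2)ᵀ
v_2 = (-2, 1, -4, -1)ᵀ
v_3 = (1, 0, 0, 0)ᵀ

Let N = A − (-5)·I. We want v_3 with N^3 v_3 = 0 but N^2 v_3 ≠ 0; then v_{j-1} := N · v_j for j = 3, …, 2.

Pick v_3 = (1, 0, 0, 0)ᵀ.
Then v_2 = N · v_3 = (-2, 1, -4, -1)ᵀ.
Then v_1 = N · v_2 = (1, 0, 3, 2)ᵀ.

Sanity check: (A − (-5)·I) v_1 = (0, 0, 0, 0)ᵀ = 0. ✓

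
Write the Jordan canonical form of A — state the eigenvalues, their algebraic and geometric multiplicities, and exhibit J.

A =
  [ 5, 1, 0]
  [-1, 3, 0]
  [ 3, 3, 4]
J_2(4) ⊕ J_1(4)

The characteristic polynomial is
  det(x·I − A) = x^3 - 12*x^2 + 48*x - 64 = (x - 4)^3

Eigenvalues and multiplicities (the geometric multiplicity of λ is n − rank(A − λI), which equals the number of Jordan blocks for λ):
  λ = 4: algebraic multiplicity = 3, geometric multiplicity = 2

Determining the block sizes for each eigenvalue:
  λ = 4: 2 blocks summing to 3 forces exactly one block of size 2 and the rest size 1 → block sizes [2, 1]

Assembling the blocks gives a Jordan form
J =
  [4, 1, 0]
  [0, 4, 0]
  [0, 0, 4]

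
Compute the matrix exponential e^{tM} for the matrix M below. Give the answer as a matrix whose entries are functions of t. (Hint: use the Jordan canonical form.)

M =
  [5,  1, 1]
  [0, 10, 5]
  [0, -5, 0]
e^{tM} =
  [exp(5*t), t*exp(5*t), t*exp(5*t)]
  [0, 5*t*exp(5*t) + exp(5*t), 5*t*exp(5*t)]
  [0, -5*t*exp(5*t), -5*t*exp(5*t) + exp(5*t)]

Strategy: write M = P · J · P⁻¹ where J is a Jordan canonical form, so e^{tM} = P · e^{tJ} · P⁻¹, and e^{tJ} can be computed block-by-block.

M has Jordan form
J =
  [5, 1, 0]
  [0, 5, 0]
  [0, 0, 5]
(up to reordering of blocks).

Per-block formulas:
  For a 2×2 Jordan block J_2(5): exp(t · J_2(5)) = e^(5t)·(I + t·N), where N is the 2×2 nilpotent shift.
  For a 1×1 block at λ = 5: exp(t · [5]) = [e^(5t)].

After assembling e^{tJ} and conjugating by P, we get:

e^{tM} =
  [exp(5*t), t*exp(5*t), t*exp(5*t)]
  [0, 5*t*exp(5*t) + exp(5*t), 5*t*exp(5*t)]
  [0, -5*t*exp(5*t), -5*t*exp(5*t) + exp(5*t)]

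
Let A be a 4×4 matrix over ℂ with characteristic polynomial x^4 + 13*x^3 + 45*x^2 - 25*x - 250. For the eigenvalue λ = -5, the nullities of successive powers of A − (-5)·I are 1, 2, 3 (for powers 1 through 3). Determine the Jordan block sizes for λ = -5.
Block sizes for λ = -5: [3]

From the dimensions of kernels of powers, the number of Jordan blocks of size at least j is d_j − d_{j−1} where d_j = dim ker(N^j) (with d_0 = 0). Computing the differences gives [1, 1, 1].
The number of blocks of size exactly k is (#blocks of size ≥ k) − (#blocks of size ≥ k + 1), so the partition is: 1 block(s) of size 3.
In nonincreasing order the block sizes are [3].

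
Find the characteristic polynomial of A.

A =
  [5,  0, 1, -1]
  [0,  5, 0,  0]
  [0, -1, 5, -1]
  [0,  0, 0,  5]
x^4 - 20*x^3 + 150*x^2 - 500*x + 625

Expanding det(x·I − A) (e.g. by cofactor expansion or by noting that A is similar to its Jordan form J, which has the same characteristic polynomial as A) gives
  χ_A(x) = x^4 - 20*x^3 + 150*x^2 - 500*x + 625
which factors as (x - 5)^4. The eigenvalues (with algebraic multiplicities) are λ = 5 with multiplicity 4.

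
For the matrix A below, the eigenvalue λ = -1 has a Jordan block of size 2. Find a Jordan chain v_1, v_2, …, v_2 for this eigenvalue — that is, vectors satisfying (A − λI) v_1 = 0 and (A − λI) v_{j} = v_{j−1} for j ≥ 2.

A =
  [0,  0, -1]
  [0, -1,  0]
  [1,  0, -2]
A Jordan chain for λ = -1 of length 2:
v_1 = (1, 0, 1)ᵀ
v_2 = (1, 0, 0)ᵀ

Let N = A − (-1)·I. We want v_2 with N^2 v_2 = 0 but N^1 v_2 ≠ 0; then v_{j-1} := N · v_j for j = 2, …, 2.

Pick v_2 = (1, 0, 0)ᵀ.
Then v_1 = N · v_2 = (1, 0, 1)ᵀ.

Sanity check: (A − (-1)·I) v_1 = (0, 0, 0)ᵀ = 0. ✓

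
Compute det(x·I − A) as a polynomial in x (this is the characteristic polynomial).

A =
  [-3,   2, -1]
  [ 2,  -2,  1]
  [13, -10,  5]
x^3

Expanding det(x·I − A) (e.g. by cofactor expansion or by noting that A is similar to its Jordan form J, which has the same characteristic polynomial as A) gives
  χ_A(x) = x^3
which factors as x^3. The eigenvalues (with algebraic multiplicities) are λ = 0 with multiplicity 3.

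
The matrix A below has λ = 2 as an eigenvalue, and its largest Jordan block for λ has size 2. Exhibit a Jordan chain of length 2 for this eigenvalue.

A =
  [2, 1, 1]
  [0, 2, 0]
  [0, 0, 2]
A Jordan chain for λ = 2 of length 2:
v_1 = (1, 0, 0)ᵀ
v_2 = (0, 1, 0)ᵀ

Let N = A − (2)·I. We want v_2 with N^2 v_2 = 0 but N^1 v_2 ≠ 0; then v_{j-1} := N · v_j for j = 2, …, 2.

Pick v_2 = (0, 1, 0)ᵀ.
Then v_1 = N · v_2 = (1, 0, 0)ᵀ.

Sanity check: (A − (2)·I) v_1 = (0, 0, 0)ᵀ = 0. ✓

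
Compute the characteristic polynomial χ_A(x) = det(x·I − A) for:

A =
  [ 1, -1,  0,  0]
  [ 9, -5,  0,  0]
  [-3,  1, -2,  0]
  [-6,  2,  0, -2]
x^4 + 8*x^3 + 24*x^2 + 32*x + 16

Expanding det(x·I − A) (e.g. by cofactor expansion or by noting that A is similar to its Jordan form J, which has the same characteristic polynomial as A) gives
  χ_A(x) = x^4 + 8*x^3 + 24*x^2 + 32*x + 16
which factors as (x + 2)^4. The eigenvalues (with algebraic multiplicities) are λ = -2 with multiplicity 4.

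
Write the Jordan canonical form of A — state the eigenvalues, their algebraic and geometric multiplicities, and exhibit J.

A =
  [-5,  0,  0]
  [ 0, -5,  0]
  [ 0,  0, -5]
J_1(-5) ⊕ J_1(-5) ⊕ J_1(-5)

The characteristic polynomial is
  det(x·I − A) = x^3 + 15*x^2 + 75*x + 125 = (x + 5)^3

Eigenvalues and multiplicities (the geometric multiplicity of λ is n − rank(A − λI), which equals the number of Jordan blocks for λ):
  λ = -5: algebraic multiplicity = 3, geometric multiplicity = 3

Determining the block sizes for each eigenvalue:
  λ = -5: gm = am = 3, so every block has size 1 → block sizes [1, 1, 1]

Assembling the blocks gives a Jordan form
J =
  [-5,  0,  0]
  [ 0, -5,  0]
  [ 0,  0, -5]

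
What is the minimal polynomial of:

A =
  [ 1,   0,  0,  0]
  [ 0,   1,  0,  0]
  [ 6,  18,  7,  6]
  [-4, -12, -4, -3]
x^2 - 4*x + 3

The characteristic polynomial is χ_A(x) = (x - 3)*(x - 1)^3, so the eigenvalues are known. The minimal polynomial is
  m_A(x) = Π_λ (x − λ)^{k_λ}
where k_λ is the size of the *largest* Jordan block for λ (equivalently, the smallest k with (A − λI)^k v = 0 for every generalised eigenvector v of λ).

  λ = 1: largest Jordan block has size 1, contributing (x − 1)
  λ = 3: largest Jordan block has size 1, contributing (x − 3)

So m_A(x) = (x - 3)*(x - 1) = x^2 - 4*x + 3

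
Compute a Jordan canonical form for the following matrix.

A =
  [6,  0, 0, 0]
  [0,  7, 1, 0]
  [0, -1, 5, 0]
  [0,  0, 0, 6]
J_2(6) ⊕ J_1(6) ⊕ J_1(6)

The characteristic polynomial is
  det(x·I − A) = x^4 - 24*x^3 + 216*x^2 - 864*x + 1296 = (x - 6)^4

Eigenvalues and multiplicities (the geometric multiplicity of λ is n − rank(A − λI), which equals the number of Jordan blocks for λ):
  λ = 6: algebraic multiplicity = 4, geometric multiplicity = 3

Determining the block sizes for each eigenvalue:
  λ = 6: 3 blocks summing to 4 forces exactly one block of size 2 and the rest size 1 → block sizes [2, 1, 1]

Assembling the blocks gives a Jordan form
J =
  [6, 1, 0, 0]
  [0, 6, 0, 0]
  [0, 0, 6, 0]
  [0, 0, 0, 6]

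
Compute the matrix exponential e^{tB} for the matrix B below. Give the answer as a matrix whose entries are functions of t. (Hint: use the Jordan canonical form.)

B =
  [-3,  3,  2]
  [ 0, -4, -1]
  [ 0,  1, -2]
e^{tB} =
  [exp(-3*t), -t^2*exp(-3*t)/2 + 3*t*exp(-3*t), -t^2*exp(-3*t)/2 + 2*t*exp(-3*t)]
  [0, -t*exp(-3*t) + exp(-3*t), -t*exp(-3*t)]
  [0, t*exp(-3*t), t*exp(-3*t) + exp(-3*t)]

Strategy: write B = P · J · P⁻¹ where J is a Jordan canonical form, so e^{tB} = P · e^{tJ} · P⁻¹, and e^{tJ} can be computed block-by-block.

B has Jordan form
J =
  [-3,  1,  0]
  [ 0, -3,  1]
  [ 0,  0, -3]
(up to reordering of blocks).

Per-block formulas:
  For a 3×3 Jordan block J_3(-3): exp(t · J_3(-3)) = e^(-3t)·(I + t·N + (t^2/2)·N^2), where N is the 3×3 nilpotent shift.

After assembling e^{tJ} and conjugating by P, we get:

e^{tB} =
  [exp(-3*t), -t^2*exp(-3*t)/2 + 3*t*exp(-3*t), -t^2*exp(-3*t)/2 + 2*t*exp(-3*t)]
  [0, -t*exp(-3*t) + exp(-3*t), -t*exp(-3*t)]
  [0, t*exp(-3*t), t*exp(-3*t) + exp(-3*t)]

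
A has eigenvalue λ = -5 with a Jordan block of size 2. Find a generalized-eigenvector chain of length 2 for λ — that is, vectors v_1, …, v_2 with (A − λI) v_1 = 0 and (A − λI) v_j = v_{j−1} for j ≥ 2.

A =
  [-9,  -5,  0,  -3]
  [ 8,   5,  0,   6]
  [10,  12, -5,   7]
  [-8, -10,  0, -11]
A Jordan chain for λ = -5 of length 2:
v_1 = (-4, 8, 10, -8)ᵀ
v_2 = (1, 0, 0, 0)ᵀ

Let N = A − (-5)·I. We want v_2 with N^2 v_2 = 0 but N^1 v_2 ≠ 0; then v_{j-1} := N · v_j for j = 2, …, 2.

Pick v_2 = (1, 0, 0, 0)ᵀ.
Then v_1 = N · v_2 = (-4, 8, 10, -8)ᵀ.

Sanity check: (A − (-5)·I) v_1 = (0, 0, 0, 0)ᵀ = 0. ✓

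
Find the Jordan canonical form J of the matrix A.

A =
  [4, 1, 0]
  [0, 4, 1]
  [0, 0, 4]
J_3(4)

The characteristic polynomial is
  det(x·I − A) = x^3 - 12*x^2 + 48*x - 64 = (x - 4)^3

Eigenvalues and multiplicities (the geometric multiplicity of λ is n − rank(A − λI), which equals the number of Jordan blocks for λ):
  λ = 4: algebraic multiplicity = 3, geometric multiplicity = 1

Determining the block sizes for each eigenvalue:
  λ = 4: one block (gm = 1), so the single block has size am = 3 → block sizes [3]

Assembling the blocks gives a Jordan form
J =
  [4, 1, 0]
  [0, 4, 1]
  [0, 0, 4]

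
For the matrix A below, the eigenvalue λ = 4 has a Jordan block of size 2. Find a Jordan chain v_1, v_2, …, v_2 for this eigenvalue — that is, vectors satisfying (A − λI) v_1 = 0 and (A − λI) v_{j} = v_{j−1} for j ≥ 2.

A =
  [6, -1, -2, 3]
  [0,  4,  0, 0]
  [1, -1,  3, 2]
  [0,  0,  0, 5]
A Jordan chain for λ = 4 of length 2:
v_1 = (-1, 0, -1, 0)ᵀ
v_2 = (0, 1, 0, 0)ᵀ

Let N = A − (4)·I. We want v_2 with N^2 v_2 = 0 but N^1 v_2 ≠ 0; then v_{j-1} := N · v_j for j = 2, …, 2.

Pick v_2 = (0, 1, 0, 0)ᵀ.
Then v_1 = N · v_2 = (-1, 0, -1, 0)ᵀ.

Sanity check: (A − (4)·I) v_1 = (0, 0, 0, 0)ᵀ = 0. ✓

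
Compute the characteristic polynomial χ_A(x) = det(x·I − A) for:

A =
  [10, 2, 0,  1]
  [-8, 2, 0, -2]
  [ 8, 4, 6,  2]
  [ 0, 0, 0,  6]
x^4 - 24*x^3 + 216*x^2 - 864*x + 1296

Expanding det(x·I − A) (e.g. by cofactor expansion or by noting that A is similar to its Jordan form J, which has the same characteristic polynomial as A) gives
  χ_A(x) = x^4 - 24*x^3 + 216*x^2 - 864*x + 1296
which factors as (x - 6)^4. The eigenvalues (with algebraic multiplicities) are λ = 6 with multiplicity 4.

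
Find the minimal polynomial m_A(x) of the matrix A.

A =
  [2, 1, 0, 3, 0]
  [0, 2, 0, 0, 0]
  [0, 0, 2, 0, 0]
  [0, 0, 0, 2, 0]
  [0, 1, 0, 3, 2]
x^2 - 4*x + 4

The characteristic polynomial is χ_A(x) = (x - 2)^5, so the eigenvalues are known. The minimal polynomial is
  m_A(x) = Π_λ (x − λ)^{k_λ}
where k_λ is the size of the *largest* Jordan block for λ (equivalently, the smallest k with (A − λI)^k v = 0 for every generalised eigenvector v of λ).

  λ = 2: largest Jordan block has size 2, contributing (x − 2)^2

So m_A(x) = (x - 2)^2 = x^2 - 4*x + 4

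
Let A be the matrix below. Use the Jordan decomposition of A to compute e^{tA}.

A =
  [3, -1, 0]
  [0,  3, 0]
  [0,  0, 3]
e^{tA} =
  [exp(3*t), -t*exp(3*t), 0]
  [0, exp(3*t), 0]
  [0, 0, exp(3*t)]

Strategy: write A = P · J · P⁻¹ where J is a Jordan canonical form, so e^{tA} = P · e^{tJ} · P⁻¹, and e^{tJ} can be computed block-by-block.

A has Jordan form
J =
  [3, 1, 0]
  [0, 3, 0]
  [0, 0, 3]
(up to reordering of blocks).

Per-block formulas:
  For a 1×1 block at λ = 3: exp(t · [3]) = [e^(3t)].
  For a 2×2 Jordan block J_2(3): exp(t · J_2(3)) = e^(3t)·(I + t·N), where N is the 2×2 nilpotent shift.

After assembling e^{tJ} and conjugating by P, we get:

e^{tA} =
  [exp(3*t), -t*exp(3*t), 0]
  [0, exp(3*t), 0]
  [0, 0, exp(3*t)]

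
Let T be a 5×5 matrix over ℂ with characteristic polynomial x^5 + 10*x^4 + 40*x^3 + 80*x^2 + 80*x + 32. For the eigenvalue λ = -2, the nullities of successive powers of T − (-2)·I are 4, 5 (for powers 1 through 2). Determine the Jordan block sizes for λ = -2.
Block sizes for λ = -2: [2, 1, 1, 1]

From the dimensions of kernels of powers, the number of Jordan blocks of size at least j is d_j − d_{j−1} where d_j = dim ker(N^j) (with d_0 = 0). Computing the differences gives [4, 1].
The number of blocks of size exactly k is (#blocks of size ≥ k) − (#blocks of size ≥ k + 1), so the partition is: 3 block(s) of size 1, 1 block(s) of size 2.
In nonincreasing order the block sizes are [2, 1, 1, 1].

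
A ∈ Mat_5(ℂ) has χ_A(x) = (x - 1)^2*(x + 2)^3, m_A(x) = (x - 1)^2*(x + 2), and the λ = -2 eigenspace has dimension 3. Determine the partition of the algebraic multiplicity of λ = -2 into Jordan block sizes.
Block sizes for λ = -2: [1, 1, 1]

Step 1 — from the characteristic polynomial, algebraic multiplicity of λ = -2 is 3. From dim ker(A − (-2)·I) = 3, there are exactly 3 Jordan blocks for λ = -2.
Step 2 — from the minimal polynomial, the factor (x + 2) tells us the largest block for λ = -2 has size 1.
Step 3 — with total size 3, 3 blocks, and largest block 1, the block sizes (in nonincreasing order) are [1, 1, 1].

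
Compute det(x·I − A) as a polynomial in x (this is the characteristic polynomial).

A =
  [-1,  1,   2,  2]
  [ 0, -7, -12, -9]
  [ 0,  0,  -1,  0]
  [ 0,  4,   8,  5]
x^4 + 4*x^3 + 6*x^2 + 4*x + 1

Expanding det(x·I − A) (e.g. by cofactor expansion or by noting that A is similar to its Jordan form J, which has the same characteristic polynomial as A) gives
  χ_A(x) = x^4 + 4*x^3 + 6*x^2 + 4*x + 1
which factors as (x + 1)^4. The eigenvalues (with algebraic multiplicities) are λ = -1 with multiplicity 4.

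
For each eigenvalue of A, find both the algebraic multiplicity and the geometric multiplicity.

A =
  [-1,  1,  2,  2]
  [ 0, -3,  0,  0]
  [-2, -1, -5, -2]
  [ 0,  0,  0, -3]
λ = -3: alg = 4, geom = 3

Step 1 — factor the characteristic polynomial to read off the algebraic multiplicities:
  χ_A(x) = (x + 3)^4

Step 2 — compute geometric multiplicities via the rank-nullity identity g(λ) = n − rank(A − λI):
  rank(A − (-3)·I) = 1, so dim ker(A − (-3)·I) = n − 1 = 3

Summary:
  λ = -3: algebraic multiplicity = 4, geometric multiplicity = 3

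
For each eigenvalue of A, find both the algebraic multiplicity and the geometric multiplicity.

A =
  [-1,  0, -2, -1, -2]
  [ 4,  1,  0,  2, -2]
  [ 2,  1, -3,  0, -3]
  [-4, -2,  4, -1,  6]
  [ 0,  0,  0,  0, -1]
λ = -1: alg = 5, geom = 3

Step 1 — factor the characteristic polynomial to read off the algebraic multiplicities:
  χ_A(x) = (x + 1)^5

Step 2 — compute geometric multiplicities via the rank-nullity identity g(λ) = n − rank(A − λI):
  rank(A − (-1)·I) = 2, so dim ker(A − (-1)·I) = n − 2 = 3

Summary:
  λ = -1: algebraic multiplicity = 5, geometric multiplicity = 3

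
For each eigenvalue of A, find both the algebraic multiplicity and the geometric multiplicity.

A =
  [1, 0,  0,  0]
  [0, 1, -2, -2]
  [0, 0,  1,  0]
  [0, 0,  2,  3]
λ = 1: alg = 3, geom = 3; λ = 3: alg = 1, geom = 1

Step 1 — factor the characteristic polynomial to read off the algebraic multiplicities:
  χ_A(x) = (x - 3)*(x - 1)^3

Step 2 — compute geometric multiplicities via the rank-nullity identity g(λ) = n − rank(A − λI):
  rank(A − (1)·I) = 1, so dim ker(A − (1)·I) = n − 1 = 3
  rank(A − (3)·I) = 3, so dim ker(A − (3)·I) = n − 3 = 1

Summary:
  λ = 1: algebraic multiplicity = 3, geometric multiplicity = 3
  λ = 3: algebraic multiplicity = 1, geometric multiplicity = 1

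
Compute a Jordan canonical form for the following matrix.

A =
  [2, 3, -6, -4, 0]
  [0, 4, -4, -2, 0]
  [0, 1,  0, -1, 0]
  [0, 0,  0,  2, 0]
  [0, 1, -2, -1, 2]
J_2(2) ⊕ J_2(2) ⊕ J_1(2)

The characteristic polynomial is
  det(x·I − A) = x^5 - 10*x^4 + 40*x^3 - 80*x^2 + 80*x - 32 = (x - 2)^5

Eigenvalues and multiplicities (the geometric multiplicity of λ is n − rank(A − λI), which equals the number of Jordan blocks for λ):
  λ = 2: algebraic multiplicity = 5, geometric multiplicity = 3

Determining the block sizes for each eigenvalue:
  λ = 2: with am = 5 and gm = 3, the partition is not yet determined (e.g. several partitions of 5 into 3 parts exist). Let N = A − (2)·I. Computing rank(N^1) = 2, rank(N^2) = 0; the number of blocks of size ≥ j is rank(N^{j−1}) − rank(N^j), giving [3, 2]. So we have 2 block(s) of size 2, 1 block(s) of size 1 → block sizes [2, 2, 1]

Assembling the blocks gives a Jordan form
J =
  [2, 1, 0, 0, 0]
  [0, 2, 0, 0, 0]
  [0, 0, 2, 1, 0]
  [0, 0, 0, 2, 0]
  [0, 0, 0, 0, 2]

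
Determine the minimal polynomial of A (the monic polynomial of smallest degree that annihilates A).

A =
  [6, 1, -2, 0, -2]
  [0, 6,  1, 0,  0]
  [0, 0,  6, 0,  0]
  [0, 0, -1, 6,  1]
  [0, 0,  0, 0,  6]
x^3 - 18*x^2 + 108*x - 216

The characteristic polynomial is χ_A(x) = (x - 6)^5, so the eigenvalues are known. The minimal polynomial is
  m_A(x) = Π_λ (x − λ)^{k_λ}
where k_λ is the size of the *largest* Jordan block for λ (equivalently, the smallest k with (A − λI)^k v = 0 for every generalised eigenvector v of λ).

  λ = 6: largest Jordan block has size 3, contributing (x − 6)^3

So m_A(x) = (x - 6)^3 = x^3 - 18*x^2 + 108*x - 216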